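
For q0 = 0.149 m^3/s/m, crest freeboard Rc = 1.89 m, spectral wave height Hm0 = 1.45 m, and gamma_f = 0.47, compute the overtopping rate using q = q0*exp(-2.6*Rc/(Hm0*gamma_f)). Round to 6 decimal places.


q = q0 * exp(-2.6 * Rc / (Hm0 * gamma_f))
Exponent = -2.6 * 1.89 / (1.45 * 0.47)
= -2.6 * 1.89 / 0.6815
= -7.210565
exp(-7.210565) = 0.000739
q = 0.149 * 0.000739
q = 0.000110 m^3/s/m

0.000110


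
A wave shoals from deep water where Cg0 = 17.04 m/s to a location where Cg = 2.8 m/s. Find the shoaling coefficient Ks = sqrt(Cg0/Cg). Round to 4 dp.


Ks = sqrt(Cg0 / Cg)
Ks = sqrt(17.04 / 2.8)
Ks = sqrt(6.0857)
Ks = 2.4669

2.4669


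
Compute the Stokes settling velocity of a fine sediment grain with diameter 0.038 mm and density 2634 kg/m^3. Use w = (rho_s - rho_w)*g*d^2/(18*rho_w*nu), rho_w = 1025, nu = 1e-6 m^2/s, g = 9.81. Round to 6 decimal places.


w = (rho_s - rho_w) * g * d^2 / (18 * rho_w * nu)
d = 0.038 mm = 0.000038 m
rho_s - rho_w = 2634 - 1025 = 1609
Numerator = 1609 * 9.81 * (0.000038)^2 = 0.000022792515
Denominator = 18 * 1025 * 1e-6 = 0.018450
w = 0.001235 m/s

0.001235


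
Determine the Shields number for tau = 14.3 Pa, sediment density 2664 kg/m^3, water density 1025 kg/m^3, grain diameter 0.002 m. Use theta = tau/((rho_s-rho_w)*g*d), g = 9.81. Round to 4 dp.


theta = tau / ((rho_s - rho_w) * g * d)
rho_s - rho_w = 2664 - 1025 = 1639
Denominator = 1639 * 9.81 * 0.002 = 32.157180
theta = 14.3 / 32.157180
theta = 0.4447

0.4447


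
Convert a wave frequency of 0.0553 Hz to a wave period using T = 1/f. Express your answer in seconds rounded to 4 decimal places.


T = 1 / f
T = 1 / 0.0553
T = 18.0832 s

18.0832


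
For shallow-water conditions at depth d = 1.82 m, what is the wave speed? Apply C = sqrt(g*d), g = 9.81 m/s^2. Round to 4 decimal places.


Using the shallow-water approximation:
C = sqrt(g * d) = sqrt(9.81 * 1.82)
C = sqrt(17.8542)
C = 4.2254 m/s

4.2254


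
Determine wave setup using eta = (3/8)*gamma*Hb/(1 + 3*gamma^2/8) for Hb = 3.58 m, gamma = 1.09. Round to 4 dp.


eta = (3/8) * gamma * Hb / (1 + 3*gamma^2/8)
Numerator = (3/8) * 1.09 * 3.58 = 1.463325
Denominator = 1 + 3*1.09^2/8 = 1 + 0.445538 = 1.445538
eta = 1.463325 / 1.445538
eta = 1.0123 m

1.0123


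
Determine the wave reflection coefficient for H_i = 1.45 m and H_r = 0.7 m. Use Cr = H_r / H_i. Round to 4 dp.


Cr = H_r / H_i
Cr = 0.7 / 1.45
Cr = 0.4828

0.4828


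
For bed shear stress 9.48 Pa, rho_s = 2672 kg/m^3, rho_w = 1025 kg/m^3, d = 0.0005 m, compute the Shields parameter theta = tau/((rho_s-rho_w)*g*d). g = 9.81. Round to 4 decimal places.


theta = tau / ((rho_s - rho_w) * g * d)
rho_s - rho_w = 2672 - 1025 = 1647
Denominator = 1647 * 9.81 * 0.0005 = 8.078535
theta = 9.48 / 8.078535
theta = 1.1735

1.1735


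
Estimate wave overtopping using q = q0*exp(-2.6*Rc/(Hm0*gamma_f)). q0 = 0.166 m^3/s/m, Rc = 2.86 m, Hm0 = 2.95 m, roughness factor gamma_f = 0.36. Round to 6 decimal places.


q = q0 * exp(-2.6 * Rc / (Hm0 * gamma_f))
Exponent = -2.6 * 2.86 / (2.95 * 0.36)
= -2.6 * 2.86 / 1.0620
= -7.001883
exp(-7.001883) = 0.000910
q = 0.166 * 0.000910
q = 0.000151 m^3/s/m

0.000151


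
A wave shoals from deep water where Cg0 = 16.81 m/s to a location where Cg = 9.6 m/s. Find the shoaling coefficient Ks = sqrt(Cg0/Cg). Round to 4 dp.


Ks = sqrt(Cg0 / Cg)
Ks = sqrt(16.81 / 9.6)
Ks = sqrt(1.7510)
Ks = 1.3233

1.3233


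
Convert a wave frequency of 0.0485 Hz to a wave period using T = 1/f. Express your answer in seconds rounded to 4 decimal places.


T = 1 / f
T = 1 / 0.0485
T = 20.6186 s

20.6186


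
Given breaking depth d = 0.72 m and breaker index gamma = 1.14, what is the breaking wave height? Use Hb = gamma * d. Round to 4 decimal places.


Hb = gamma * d
Hb = 1.14 * 0.72
Hb = 0.8208 m

0.8208


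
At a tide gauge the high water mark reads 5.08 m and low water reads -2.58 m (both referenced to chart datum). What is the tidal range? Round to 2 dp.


Tidal range = High water - Low water
Tidal range = 5.08 - (-2.58)
Tidal range = 7.66 m

7.66


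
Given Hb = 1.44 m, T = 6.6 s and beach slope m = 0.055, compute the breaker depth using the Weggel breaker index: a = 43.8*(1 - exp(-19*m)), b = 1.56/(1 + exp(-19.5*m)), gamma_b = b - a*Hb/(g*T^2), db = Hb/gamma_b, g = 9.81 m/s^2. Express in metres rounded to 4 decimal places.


a = 43.8 * (1 - exp(-19 * m))
exp(-19 * 0.055) = exp(-1.0450) = 0.351692
a = 43.8 * (1 - 0.351692) = 28.395898
b = 1.56 / (1 + exp(-19.5 * m))
exp(-19.5 * 0.055) = exp(-1.0725) = 0.342152
b = 1.56 / (1 + 0.342152) = 1.162312
Hb / (g * T^2) = 1.44 / (9.81 * 6.6^2) = 1.44 / 427.3236 = 0.00336981
gamma_b = b - a * Hb/(g*T^2) = 1.162312 - 28.395898 * 0.00336981 = 1.066624
db = Hb / gamma_b = 1.44 / 1.066624
db = 1.3501 m

1.3501


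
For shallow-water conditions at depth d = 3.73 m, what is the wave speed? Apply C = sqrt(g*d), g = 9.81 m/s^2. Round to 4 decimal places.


Using the shallow-water approximation:
C = sqrt(g * d) = sqrt(9.81 * 3.73)
C = sqrt(36.5913)
C = 6.0491 m/s

6.0491


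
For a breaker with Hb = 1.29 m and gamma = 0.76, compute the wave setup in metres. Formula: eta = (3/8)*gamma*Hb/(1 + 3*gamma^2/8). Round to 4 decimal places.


eta = (3/8) * gamma * Hb / (1 + 3*gamma^2/8)
Numerator = (3/8) * 0.76 * 1.29 = 0.367650
Denominator = 1 + 3*0.76^2/8 = 1 + 0.216600 = 1.216600
eta = 0.367650 / 1.216600
eta = 0.3022 m

0.3022


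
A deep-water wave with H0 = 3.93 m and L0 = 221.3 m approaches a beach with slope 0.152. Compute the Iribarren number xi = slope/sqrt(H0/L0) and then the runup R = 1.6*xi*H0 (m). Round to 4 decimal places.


xi = slope / sqrt(H0/L0)
H0/L0 = 3.93/221.3 = 0.017759
sqrt(0.017759) = 0.133262
xi = 0.152 / 0.133262 = 1.140612
R = 1.6 * xi * H0 = 1.6 * 1.140612 * 3.93
R = 7.1722 m

7.1722


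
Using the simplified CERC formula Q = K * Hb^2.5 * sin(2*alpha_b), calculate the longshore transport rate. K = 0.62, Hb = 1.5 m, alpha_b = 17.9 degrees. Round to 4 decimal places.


Q = K * Hb^2.5 * sin(2 * alpha_b)
Hb^2.5 = 1.5^2.5 = 2.755676
sin(2 * 17.9) = sin(35.8) = 0.584958
Q = 0.62 * 2.755676 * 0.584958
Q = 0.9994 m^3/s

0.9994


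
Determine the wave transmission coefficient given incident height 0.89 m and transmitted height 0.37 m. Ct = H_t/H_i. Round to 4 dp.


Ct = H_t / H_i
Ct = 0.37 / 0.89
Ct = 0.4157

0.4157


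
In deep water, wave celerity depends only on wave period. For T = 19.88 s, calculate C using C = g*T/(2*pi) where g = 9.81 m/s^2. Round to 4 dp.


We use the deep-water celerity formula:
C = g * T / (2 * pi)
C = 9.81 * 19.88 / (2 * 3.14159...)
C = 195.022800 / 6.283185
C = 31.0388 m/s

31.0388


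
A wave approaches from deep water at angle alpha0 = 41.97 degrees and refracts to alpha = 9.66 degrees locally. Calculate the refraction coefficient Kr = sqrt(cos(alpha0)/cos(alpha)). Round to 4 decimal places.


Kr = sqrt(cos(alpha0) / cos(alpha))
cos(41.97) = 0.743495
cos(9.66) = 0.985821
Kr = sqrt(0.743495 / 0.985821)
Kr = sqrt(0.754189)
Kr = 0.8684

0.8684


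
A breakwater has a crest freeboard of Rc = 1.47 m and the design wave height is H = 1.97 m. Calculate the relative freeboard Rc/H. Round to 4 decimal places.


Relative freeboard = Rc / H
= 1.47 / 1.97
= 0.7462

0.7462


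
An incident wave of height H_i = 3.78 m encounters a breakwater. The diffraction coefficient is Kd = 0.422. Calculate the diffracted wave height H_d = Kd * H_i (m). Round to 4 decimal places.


H_d = Kd * H_i
H_d = 0.422 * 3.78
H_d = 1.5952 m

1.5952


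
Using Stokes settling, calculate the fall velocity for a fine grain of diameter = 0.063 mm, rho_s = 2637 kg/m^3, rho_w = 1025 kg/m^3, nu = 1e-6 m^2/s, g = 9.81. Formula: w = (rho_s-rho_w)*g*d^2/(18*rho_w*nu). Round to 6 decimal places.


w = (rho_s - rho_w) * g * d^2 / (18 * rho_w * nu)
d = 0.063 mm = 0.000063 m
rho_s - rho_w = 2637 - 1025 = 1612
Numerator = 1612 * 9.81 * (0.000063)^2 = 0.000062764655
Denominator = 18 * 1025 * 1e-6 = 0.018450
w = 0.003402 m/s

0.003402


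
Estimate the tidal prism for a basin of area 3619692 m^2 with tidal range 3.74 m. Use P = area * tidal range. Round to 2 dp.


Tidal prism = Area * Tidal range
P = 3619692 * 3.74
P = 13537648.08 m^3

13537648.08


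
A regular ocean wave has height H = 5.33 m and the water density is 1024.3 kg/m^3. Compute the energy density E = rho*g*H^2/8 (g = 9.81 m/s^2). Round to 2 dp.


E = (1/8) * rho * g * H^2
E = (1/8) * 1024.3 * 9.81 * 5.33^2
E = 0.125 * 1024.3 * 9.81 * 28.4089
E = 35682.94 J/m^2

35682.94


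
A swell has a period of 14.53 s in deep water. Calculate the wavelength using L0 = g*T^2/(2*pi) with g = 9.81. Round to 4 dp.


L0 = g * T^2 / (2 * pi)
L0 = 9.81 * 14.53^2 / (2 * pi)
L0 = 9.81 * 211.1209 / 6.28319
L0 = 2071.0960 / 6.28319
L0 = 329.6252 m

329.6252


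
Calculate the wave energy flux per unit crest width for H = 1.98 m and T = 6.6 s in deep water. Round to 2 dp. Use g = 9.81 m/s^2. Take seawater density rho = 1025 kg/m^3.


P = rho * g^2 * H^2 * T / (32 * pi)
P = 1025 * 9.81^2 * 1.98^2 * 6.6 / (32 * pi)
P = 1025 * 96.2361 * 3.9204 * 6.6 / 100.53096
P = 25388.46 W/m

25388.46


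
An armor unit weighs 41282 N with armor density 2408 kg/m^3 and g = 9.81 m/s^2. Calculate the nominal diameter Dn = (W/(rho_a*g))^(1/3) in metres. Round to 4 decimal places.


V = W / (rho_a * g)
V = 41282 / (2408 * 9.81)
V = 41282 / 23622.48
V = 1.747573 m^3
Dn = V^(1/3) = 1.747573^(1/3)
Dn = 1.2045 m

1.2045


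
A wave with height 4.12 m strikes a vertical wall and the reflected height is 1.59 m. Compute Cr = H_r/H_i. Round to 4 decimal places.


Cr = H_r / H_i
Cr = 1.59 / 4.12
Cr = 0.3859

0.3859


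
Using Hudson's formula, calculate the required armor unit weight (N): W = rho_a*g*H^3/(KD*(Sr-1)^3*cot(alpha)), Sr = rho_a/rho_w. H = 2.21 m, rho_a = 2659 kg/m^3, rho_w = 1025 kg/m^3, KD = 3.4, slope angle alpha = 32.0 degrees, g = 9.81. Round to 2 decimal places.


Sr = rho_a / rho_w = 2659 / 1025 = 2.594146
(Sr - 1) = 1.594146
(Sr - 1)^3 = 4.051208
cot(32.0) = 1 / tan(32.0) = 1 / 0.624869 = 1.600335
Numerator = 2659 * 9.81 * 2.21^3 = 281555.5975
Denominator = 3.4 * 4.051208 * 1.600335 = 22.043180
W = 281555.5975 / 22.043180
W = 12772.91 N

12772.91


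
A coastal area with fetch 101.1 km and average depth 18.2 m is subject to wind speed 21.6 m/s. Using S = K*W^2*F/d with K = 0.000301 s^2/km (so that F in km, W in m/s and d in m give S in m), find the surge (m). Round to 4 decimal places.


S = K * W^2 * F / d
W^2 = 21.6^2 = 466.56
S = 0.000301 * 466.56 * 101.1 / 18.2
Numerator = 0.000301 * 466.56 * 101.1 = 14.197934
S = 14.197934 / 18.2 = 0.7801 m

0.7801


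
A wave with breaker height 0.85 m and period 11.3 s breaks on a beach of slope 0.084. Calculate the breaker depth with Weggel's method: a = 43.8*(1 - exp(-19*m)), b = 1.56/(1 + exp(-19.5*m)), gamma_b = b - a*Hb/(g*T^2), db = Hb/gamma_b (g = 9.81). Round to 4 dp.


a = 43.8 * (1 - exp(-19 * m))
exp(-19 * 0.084) = exp(-1.5960) = 0.202706
a = 43.8 * (1 - 0.202706) = 34.921489
b = 1.56 / (1 + exp(-19.5 * m))
exp(-19.5 * 0.084) = exp(-1.6380) = 0.194368
b = 1.56 / (1 + 0.194368) = 1.306130
Hb / (g * T^2) = 0.85 / (9.81 * 11.3^2) = 0.85 / 1252.6389 = 0.00067857
gamma_b = b - a * Hb/(g*T^2) = 1.306130 - 34.921489 * 0.00067857 = 1.282433
db = Hb / gamma_b = 0.85 / 1.282433
db = 0.6628 m

0.6628


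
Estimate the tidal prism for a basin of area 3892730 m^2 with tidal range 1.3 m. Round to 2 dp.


Tidal prism = Area * Tidal range
P = 3892730 * 1.3
P = 5060549.00 m^3

5060549.00


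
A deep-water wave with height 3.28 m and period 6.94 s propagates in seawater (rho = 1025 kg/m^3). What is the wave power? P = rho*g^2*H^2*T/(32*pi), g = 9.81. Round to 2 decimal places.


P = rho * g^2 * H^2 * T / (32 * pi)
P = 1025 * 9.81^2 * 3.28^2 * 6.94 / (32 * pi)
P = 1025 * 96.2361 * 10.7584 * 6.94 / 100.53096
P = 73260.38 W/m

73260.38


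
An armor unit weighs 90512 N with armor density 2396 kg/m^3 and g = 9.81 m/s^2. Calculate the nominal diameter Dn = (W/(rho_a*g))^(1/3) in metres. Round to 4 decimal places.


V = W / (rho_a * g)
V = 90512 / (2396 * 9.81)
V = 90512 / 23504.76
V = 3.850794 m^3
Dn = V^(1/3) = 3.850794^(1/3)
Dn = 1.5674 m

1.5674


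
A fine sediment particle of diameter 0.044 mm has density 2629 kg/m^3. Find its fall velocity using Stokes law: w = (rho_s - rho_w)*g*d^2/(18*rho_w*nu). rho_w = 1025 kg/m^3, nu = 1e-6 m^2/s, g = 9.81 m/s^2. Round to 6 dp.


w = (rho_s - rho_w) * g * d^2 / (18 * rho_w * nu)
d = 0.044 mm = 0.000044 m
rho_s - rho_w = 2629 - 1025 = 1604
Numerator = 1604 * 9.81 * (0.000044)^2 = 0.000030463425
Denominator = 18 * 1025 * 1e-6 = 0.018450
w = 0.001651 m/s

0.001651


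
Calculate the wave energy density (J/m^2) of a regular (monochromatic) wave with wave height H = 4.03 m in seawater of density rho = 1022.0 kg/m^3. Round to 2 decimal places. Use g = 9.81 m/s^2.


E = (1/8) * rho * g * H^2
E = (1/8) * 1022.0 * 9.81 * 4.03^2
E = 0.125 * 1022.0 * 9.81 * 16.2409
E = 20353.54 J/m^2

20353.54


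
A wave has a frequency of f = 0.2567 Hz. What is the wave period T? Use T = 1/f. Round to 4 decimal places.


T = 1 / f
T = 1 / 0.2567
T = 3.8956 s

3.8956


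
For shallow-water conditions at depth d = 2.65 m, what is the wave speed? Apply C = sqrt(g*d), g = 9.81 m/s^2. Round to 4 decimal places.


Using the shallow-water approximation:
C = sqrt(g * d) = sqrt(9.81 * 2.65)
C = sqrt(25.9965)
C = 5.0987 m/s

5.0987


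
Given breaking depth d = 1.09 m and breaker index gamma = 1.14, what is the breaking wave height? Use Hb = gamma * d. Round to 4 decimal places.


Hb = gamma * d
Hb = 1.14 * 1.09
Hb = 1.2426 m

1.2426


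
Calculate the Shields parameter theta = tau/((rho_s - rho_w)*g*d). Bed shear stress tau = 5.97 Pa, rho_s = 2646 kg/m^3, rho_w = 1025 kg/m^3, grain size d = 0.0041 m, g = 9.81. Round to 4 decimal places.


theta = tau / ((rho_s - rho_w) * g * d)
rho_s - rho_w = 2646 - 1025 = 1621
Denominator = 1621 * 9.81 * 0.0041 = 65.198241
theta = 5.97 / 65.198241
theta = 0.0916

0.0916


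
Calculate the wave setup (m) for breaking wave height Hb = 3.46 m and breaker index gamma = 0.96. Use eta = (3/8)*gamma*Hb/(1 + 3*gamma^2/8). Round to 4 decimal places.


eta = (3/8) * gamma * Hb / (1 + 3*gamma^2/8)
Numerator = (3/8) * 0.96 * 3.46 = 1.245600
Denominator = 1 + 3*0.96^2/8 = 1 + 0.345600 = 1.345600
eta = 1.245600 / 1.345600
eta = 0.9257 m

0.9257


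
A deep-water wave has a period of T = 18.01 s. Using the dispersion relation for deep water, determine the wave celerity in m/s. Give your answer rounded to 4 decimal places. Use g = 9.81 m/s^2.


We use the deep-water celerity formula:
C = g * T / (2 * pi)
C = 9.81 * 18.01 / (2 * 3.14159...)
C = 176.678100 / 6.283185
C = 28.1192 m/s

28.1192


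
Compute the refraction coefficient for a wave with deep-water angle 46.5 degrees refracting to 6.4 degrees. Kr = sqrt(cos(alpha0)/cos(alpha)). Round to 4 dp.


Kr = sqrt(cos(alpha0) / cos(alpha))
cos(46.5) = 0.688355
cos(6.4) = 0.993768
Kr = sqrt(0.688355 / 0.993768)
Kr = sqrt(0.692671)
Kr = 0.8323

0.8323


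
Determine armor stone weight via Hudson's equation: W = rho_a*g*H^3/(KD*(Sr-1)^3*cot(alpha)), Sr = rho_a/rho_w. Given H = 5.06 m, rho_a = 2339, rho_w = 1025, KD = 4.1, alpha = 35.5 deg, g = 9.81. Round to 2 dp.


Sr = rho_a / rho_w = 2339 / 1025 = 2.281951
(Sr - 1) = 1.281951
(Sr - 1)^3 = 2.106757
cot(35.5) = 1 / tan(35.5) = 1 / 0.713293 = 1.401948
Numerator = 2339 * 9.81 * 5.06^3 = 2972697.9231
Denominator = 4.1 * 2.106757 * 1.401948 = 12.109615
W = 2972697.9231 / 12.109615
W = 245482.44 N

245482.44


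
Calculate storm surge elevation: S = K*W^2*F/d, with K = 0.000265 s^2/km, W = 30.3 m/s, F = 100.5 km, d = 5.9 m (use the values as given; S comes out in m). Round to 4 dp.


S = K * W^2 * F / d
W^2 = 30.3^2 = 918.09
S = 0.000265 * 918.09 * 100.5 / 5.9
Numerator = 0.000265 * 918.09 * 100.5 = 24.451032
S = 24.451032 / 5.9 = 4.1442 m

4.1442


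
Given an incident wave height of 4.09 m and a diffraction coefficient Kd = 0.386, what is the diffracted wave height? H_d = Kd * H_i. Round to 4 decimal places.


H_d = Kd * H_i
H_d = 0.386 * 4.09
H_d = 1.5787 m

1.5787


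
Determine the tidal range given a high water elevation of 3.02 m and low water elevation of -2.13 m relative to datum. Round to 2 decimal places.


Tidal range = High water - Low water
Tidal range = 3.02 - (-2.13)
Tidal range = 5.15 m

5.15


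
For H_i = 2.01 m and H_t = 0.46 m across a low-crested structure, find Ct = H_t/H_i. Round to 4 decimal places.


Ct = H_t / H_i
Ct = 0.46 / 2.01
Ct = 0.2289

0.2289


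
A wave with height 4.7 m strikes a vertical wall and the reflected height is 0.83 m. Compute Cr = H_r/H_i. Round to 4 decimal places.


Cr = H_r / H_i
Cr = 0.83 / 4.7
Cr = 0.1766

0.1766


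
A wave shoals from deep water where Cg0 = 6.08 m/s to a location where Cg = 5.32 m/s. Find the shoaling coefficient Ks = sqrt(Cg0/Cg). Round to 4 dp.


Ks = sqrt(Cg0 / Cg)
Ks = sqrt(6.08 / 5.32)
Ks = sqrt(1.1429)
Ks = 1.0690

1.0690


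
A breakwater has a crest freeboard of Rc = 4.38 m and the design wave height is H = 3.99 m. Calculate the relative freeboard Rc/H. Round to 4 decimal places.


Relative freeboard = Rc / H
= 4.38 / 3.99
= 1.0977

1.0977


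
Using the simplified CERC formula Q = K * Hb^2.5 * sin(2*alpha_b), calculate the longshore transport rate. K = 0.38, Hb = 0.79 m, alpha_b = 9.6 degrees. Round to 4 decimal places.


Q = K * Hb^2.5 * sin(2 * alpha_b)
Hb^2.5 = 0.79^2.5 = 0.554712
sin(2 * 9.6) = sin(19.2) = 0.328867
Q = 0.38 * 0.554712 * 0.328867
Q = 0.0693 m^3/s

0.0693


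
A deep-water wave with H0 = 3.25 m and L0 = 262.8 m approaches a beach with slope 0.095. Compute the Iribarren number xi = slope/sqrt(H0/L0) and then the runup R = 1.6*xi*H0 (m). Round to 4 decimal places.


xi = slope / sqrt(H0/L0)
H0/L0 = 3.25/262.8 = 0.012367
sqrt(0.012367) = 0.111206
xi = 0.095 / 0.111206 = 0.854269
R = 1.6 * xi * H0 = 1.6 * 0.854269 * 3.25
R = 4.4422 m

4.4422


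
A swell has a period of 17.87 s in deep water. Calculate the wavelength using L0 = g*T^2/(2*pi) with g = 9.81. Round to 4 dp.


L0 = g * T^2 / (2 * pi)
L0 = 9.81 * 17.87^2 / (2 * pi)
L0 = 9.81 * 319.3369 / 6.28319
L0 = 3132.6950 / 6.28319
L0 = 498.5839 m

498.5839


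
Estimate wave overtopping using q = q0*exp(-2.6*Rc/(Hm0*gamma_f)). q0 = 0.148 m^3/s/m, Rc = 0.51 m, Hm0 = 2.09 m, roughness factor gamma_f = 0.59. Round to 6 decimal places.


q = q0 * exp(-2.6 * Rc / (Hm0 * gamma_f))
Exponent = -2.6 * 0.51 / (2.09 * 0.59)
= -2.6 * 0.51 / 1.2331
= -1.075339
exp(-1.075339) = 0.341182
q = 0.148 * 0.341182
q = 0.050495 m^3/s/m

0.050495


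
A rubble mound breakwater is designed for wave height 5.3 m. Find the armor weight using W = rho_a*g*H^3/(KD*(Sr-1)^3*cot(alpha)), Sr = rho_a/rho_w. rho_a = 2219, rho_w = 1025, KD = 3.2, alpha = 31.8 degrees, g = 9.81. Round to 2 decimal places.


Sr = rho_a / rho_w = 2219 / 1025 = 2.164878
(Sr - 1) = 1.164878
(Sr - 1)^3 = 1.580671
cot(31.8) = 1 / tan(31.8) = 1 / 0.620026 = 1.612835
Numerator = 2219 * 9.81 * 5.3^3 = 3240812.5980
Denominator = 3.2 * 1.580671 * 1.612835 = 8.157954
W = 3240812.5980 / 8.157954
W = 397257.99 N

397257.99


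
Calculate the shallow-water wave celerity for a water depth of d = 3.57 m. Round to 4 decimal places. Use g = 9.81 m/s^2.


Using the shallow-water approximation:
C = sqrt(g * d) = sqrt(9.81 * 3.57)
C = sqrt(35.0217)
C = 5.9179 m/s

5.9179


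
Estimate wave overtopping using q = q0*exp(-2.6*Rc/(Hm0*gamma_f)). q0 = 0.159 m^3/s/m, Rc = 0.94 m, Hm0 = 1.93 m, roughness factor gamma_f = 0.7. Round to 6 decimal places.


q = q0 * exp(-2.6 * Rc / (Hm0 * gamma_f))
Exponent = -2.6 * 0.94 / (1.93 * 0.7)
= -2.6 * 0.94 / 1.3510
= -1.809030
exp(-1.809030) = 0.163813
q = 0.159 * 0.163813
q = 0.026046 m^3/s/m

0.026046


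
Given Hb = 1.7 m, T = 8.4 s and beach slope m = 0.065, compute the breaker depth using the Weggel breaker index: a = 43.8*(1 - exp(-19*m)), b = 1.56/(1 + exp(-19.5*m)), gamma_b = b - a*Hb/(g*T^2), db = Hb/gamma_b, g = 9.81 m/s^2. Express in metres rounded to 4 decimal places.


a = 43.8 * (1 - exp(-19 * m))
exp(-19 * 0.065) = exp(-1.2350) = 0.290835
a = 43.8 * (1 - 0.290835) = 31.061437
b = 1.56 / (1 + exp(-19.5 * m))
exp(-19.5 * 0.065) = exp(-1.2675) = 0.281535
b = 1.56 / (1 + 0.281535) = 1.217291
Hb / (g * T^2) = 1.7 / (9.81 * 8.4^2) = 1.7 / 692.1936 = 0.00245596
gamma_b = b - a * Hb/(g*T^2) = 1.217291 - 31.061437 * 0.00245596 = 1.141005
db = Hb / gamma_b = 1.7 / 1.141005
db = 1.4899 m

1.4899


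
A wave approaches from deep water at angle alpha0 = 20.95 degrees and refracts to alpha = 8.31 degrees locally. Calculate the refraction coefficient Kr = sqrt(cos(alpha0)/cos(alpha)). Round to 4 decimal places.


Kr = sqrt(cos(alpha0) / cos(alpha))
cos(20.95) = 0.933893
cos(8.31) = 0.989501
Kr = sqrt(0.933893 / 0.989501)
Kr = sqrt(0.943802)
Kr = 0.9715

0.9715


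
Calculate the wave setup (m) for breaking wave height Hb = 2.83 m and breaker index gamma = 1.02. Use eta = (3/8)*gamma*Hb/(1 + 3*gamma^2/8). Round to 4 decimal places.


eta = (3/8) * gamma * Hb / (1 + 3*gamma^2/8)
Numerator = (3/8) * 1.02 * 2.83 = 1.082475
Denominator = 1 + 3*1.02^2/8 = 1 + 0.390150 = 1.390150
eta = 1.082475 / 1.390150
eta = 0.7787 m

0.7787


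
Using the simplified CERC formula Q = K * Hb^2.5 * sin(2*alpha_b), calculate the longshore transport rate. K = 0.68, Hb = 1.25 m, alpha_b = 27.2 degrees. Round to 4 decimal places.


Q = K * Hb^2.5 * sin(2 * alpha_b)
Hb^2.5 = 1.25^2.5 = 1.746928
sin(2 * 27.2) = sin(54.4) = 0.813101
Q = 0.68 * 1.746928 * 0.813101
Q = 0.9659 m^3/s

0.9659


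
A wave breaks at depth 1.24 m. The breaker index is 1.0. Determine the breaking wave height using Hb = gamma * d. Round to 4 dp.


Hb = gamma * d
Hb = 1.0 * 1.24
Hb = 1.2400 m

1.2400


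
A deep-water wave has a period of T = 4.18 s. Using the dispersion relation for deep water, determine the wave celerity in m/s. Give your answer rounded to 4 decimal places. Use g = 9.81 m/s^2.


We use the deep-water celerity formula:
C = g * T / (2 * pi)
C = 9.81 * 4.18 / (2 * 3.14159...)
C = 41.005800 / 6.283185
C = 6.5263 m/s

6.5263


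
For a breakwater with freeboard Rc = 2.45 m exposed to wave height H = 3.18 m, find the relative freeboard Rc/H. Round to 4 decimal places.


Relative freeboard = Rc / H
= 2.45 / 3.18
= 0.7704

0.7704


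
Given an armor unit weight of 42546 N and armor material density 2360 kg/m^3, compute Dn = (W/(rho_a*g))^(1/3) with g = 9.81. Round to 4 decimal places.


V = W / (rho_a * g)
V = 42546 / (2360 * 9.81)
V = 42546 / 23151.60
V = 1.837713 m^3
Dn = V^(1/3) = 1.837713^(1/3)
Dn = 1.2249 m

1.2249


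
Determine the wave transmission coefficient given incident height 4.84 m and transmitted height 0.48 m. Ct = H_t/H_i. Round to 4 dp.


Ct = H_t / H_i
Ct = 0.48 / 4.84
Ct = 0.0992

0.0992


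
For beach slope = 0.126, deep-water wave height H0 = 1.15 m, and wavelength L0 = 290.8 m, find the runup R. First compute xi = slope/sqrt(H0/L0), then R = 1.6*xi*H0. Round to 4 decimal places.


xi = slope / sqrt(H0/L0)
H0/L0 = 1.15/290.8 = 0.003955
sqrt(0.003955) = 0.062886
xi = 0.126 / 0.062886 = 2.003636
R = 1.6 * xi * H0 = 1.6 * 2.003636 * 1.15
R = 3.6867 m

3.6867


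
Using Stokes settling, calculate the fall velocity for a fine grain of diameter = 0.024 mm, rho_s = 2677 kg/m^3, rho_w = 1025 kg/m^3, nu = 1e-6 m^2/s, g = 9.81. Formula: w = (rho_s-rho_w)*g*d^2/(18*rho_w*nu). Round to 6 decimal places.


w = (rho_s - rho_w) * g * d^2 / (18 * rho_w * nu)
d = 0.024 mm = 0.000024 m
rho_s - rho_w = 2677 - 1025 = 1652
Numerator = 1652 * 9.81 * (0.000024)^2 = 0.000009334725
Denominator = 18 * 1025 * 1e-6 = 0.018450
w = 0.000506 m/s

0.000506


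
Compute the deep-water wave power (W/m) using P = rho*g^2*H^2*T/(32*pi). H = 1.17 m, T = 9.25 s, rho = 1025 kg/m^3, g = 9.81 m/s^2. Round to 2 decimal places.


P = rho * g^2 * H^2 * T / (32 * pi)
P = 1025 * 9.81^2 * 1.17^2 * 9.25 / (32 * pi)
P = 1025 * 96.2361 * 1.3689 * 9.25 / 100.53096
P = 12424.40 W/m

12424.40


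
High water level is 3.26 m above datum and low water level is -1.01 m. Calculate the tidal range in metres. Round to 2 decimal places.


Tidal range = High water - Low water
Tidal range = 3.26 - (-1.01)
Tidal range = 4.27 m

4.27


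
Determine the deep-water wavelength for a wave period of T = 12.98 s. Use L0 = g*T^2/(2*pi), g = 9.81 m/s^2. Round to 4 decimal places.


L0 = g * T^2 / (2 * pi)
L0 = 9.81 * 12.98^2 / (2 * pi)
L0 = 9.81 * 168.4804 / 6.28319
L0 = 1652.7927 / 6.28319
L0 = 263.0501 m

263.0501


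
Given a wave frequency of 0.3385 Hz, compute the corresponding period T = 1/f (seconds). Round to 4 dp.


T = 1 / f
T = 1 / 0.3385
T = 2.9542 s

2.9542


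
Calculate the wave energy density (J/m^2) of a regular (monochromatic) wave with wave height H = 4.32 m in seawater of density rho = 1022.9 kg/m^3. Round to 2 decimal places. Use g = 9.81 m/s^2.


E = (1/8) * rho * g * H^2
E = (1/8) * 1022.9 * 9.81 * 4.32^2
E = 0.125 * 1022.9 * 9.81 * 18.6624
E = 23408.83 J/m^2

23408.83


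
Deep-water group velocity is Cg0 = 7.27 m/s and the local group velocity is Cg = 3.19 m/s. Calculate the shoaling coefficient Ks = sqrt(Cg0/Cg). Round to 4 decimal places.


Ks = sqrt(Cg0 / Cg)
Ks = sqrt(7.27 / 3.19)
Ks = sqrt(2.2790)
Ks = 1.5096

1.5096


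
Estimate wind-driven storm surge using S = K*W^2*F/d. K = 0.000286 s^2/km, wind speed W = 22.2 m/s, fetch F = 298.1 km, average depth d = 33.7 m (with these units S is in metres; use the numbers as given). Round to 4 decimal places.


S = K * W^2 * F / d
W^2 = 22.2^2 = 492.84
S = 0.000286 * 492.84 * 298.1 / 33.7
Numerator = 0.000286 * 492.84 * 298.1 = 42.017863
S = 42.017863 / 33.7 = 1.2468 m

1.2468


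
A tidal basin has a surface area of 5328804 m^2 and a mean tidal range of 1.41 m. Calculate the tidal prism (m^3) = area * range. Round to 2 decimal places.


Tidal prism = Area * Tidal range
P = 5328804 * 1.41
P = 7513613.64 m^3

7513613.64


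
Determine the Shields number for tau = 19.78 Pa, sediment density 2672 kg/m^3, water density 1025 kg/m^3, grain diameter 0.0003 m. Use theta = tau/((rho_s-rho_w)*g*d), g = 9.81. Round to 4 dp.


theta = tau / ((rho_s - rho_w) * g * d)
rho_s - rho_w = 2672 - 1025 = 1647
Denominator = 1647 * 9.81 * 0.0003 = 4.847121
theta = 19.78 / 4.847121
theta = 4.0808

4.0808


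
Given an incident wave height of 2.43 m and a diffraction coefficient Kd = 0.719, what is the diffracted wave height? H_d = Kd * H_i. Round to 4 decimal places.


H_d = Kd * H_i
H_d = 0.719 * 2.43
H_d = 1.7472 m

1.7472


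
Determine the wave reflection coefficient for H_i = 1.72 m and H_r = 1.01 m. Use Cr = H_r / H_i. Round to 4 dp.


Cr = H_r / H_i
Cr = 1.01 / 1.72
Cr = 0.5872

0.5872


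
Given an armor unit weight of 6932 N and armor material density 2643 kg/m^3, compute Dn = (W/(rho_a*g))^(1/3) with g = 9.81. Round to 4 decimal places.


V = W / (rho_a * g)
V = 6932 / (2643 * 9.81)
V = 6932 / 25927.83
V = 0.267358 m^3
Dn = V^(1/3) = 0.267358^(1/3)
Dn = 0.6442 m

0.6442


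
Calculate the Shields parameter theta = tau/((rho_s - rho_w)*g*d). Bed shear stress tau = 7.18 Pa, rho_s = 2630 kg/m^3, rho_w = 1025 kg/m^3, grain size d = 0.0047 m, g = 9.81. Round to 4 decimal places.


theta = tau / ((rho_s - rho_w) * g * d)
rho_s - rho_w = 2630 - 1025 = 1605
Denominator = 1605 * 9.81 * 0.0047 = 74.001735
theta = 7.18 / 74.001735
theta = 0.0970

0.0970


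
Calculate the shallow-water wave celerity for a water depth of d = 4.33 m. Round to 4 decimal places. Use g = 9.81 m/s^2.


Using the shallow-water approximation:
C = sqrt(g * d) = sqrt(9.81 * 4.33)
C = sqrt(42.4773)
C = 6.5175 m/s

6.5175


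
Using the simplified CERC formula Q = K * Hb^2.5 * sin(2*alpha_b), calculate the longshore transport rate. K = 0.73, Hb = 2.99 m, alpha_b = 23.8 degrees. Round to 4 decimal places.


Q = K * Hb^2.5 * sin(2 * alpha_b)
Hb^2.5 = 2.99^2.5 = 15.458878
sin(2 * 23.8) = sin(47.6) = 0.738455
Q = 0.73 * 15.458878 * 0.738455
Q = 8.3335 m^3/s

8.3335


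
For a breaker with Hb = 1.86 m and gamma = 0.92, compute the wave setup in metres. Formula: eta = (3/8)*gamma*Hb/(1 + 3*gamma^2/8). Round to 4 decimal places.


eta = (3/8) * gamma * Hb / (1 + 3*gamma^2/8)
Numerator = (3/8) * 0.92 * 1.86 = 0.641700
Denominator = 1 + 3*0.92^2/8 = 1 + 0.317400 = 1.317400
eta = 0.641700 / 1.317400
eta = 0.4871 m

0.4871


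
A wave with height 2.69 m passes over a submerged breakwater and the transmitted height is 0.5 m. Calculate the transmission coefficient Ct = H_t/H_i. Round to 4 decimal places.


Ct = H_t / H_i
Ct = 0.5 / 2.69
Ct = 0.1859

0.1859


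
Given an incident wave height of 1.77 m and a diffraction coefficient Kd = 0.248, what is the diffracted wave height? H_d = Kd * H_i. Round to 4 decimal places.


H_d = Kd * H_i
H_d = 0.248 * 1.77
H_d = 0.4390 m

0.4390


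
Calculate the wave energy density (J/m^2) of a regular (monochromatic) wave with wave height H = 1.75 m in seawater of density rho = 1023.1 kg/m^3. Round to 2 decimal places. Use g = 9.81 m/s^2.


E = (1/8) * rho * g * H^2
E = (1/8) * 1023.1 * 9.81 * 1.75^2
E = 0.125 * 1023.1 * 9.81 * 3.0625
E = 3842.14 J/m^2

3842.14


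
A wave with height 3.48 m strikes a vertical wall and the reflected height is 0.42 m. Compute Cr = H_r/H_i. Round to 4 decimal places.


Cr = H_r / H_i
Cr = 0.42 / 3.48
Cr = 0.1207

0.1207


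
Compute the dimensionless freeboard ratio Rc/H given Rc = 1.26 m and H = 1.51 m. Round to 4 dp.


Relative freeboard = Rc / H
= 1.26 / 1.51
= 0.8344

0.8344


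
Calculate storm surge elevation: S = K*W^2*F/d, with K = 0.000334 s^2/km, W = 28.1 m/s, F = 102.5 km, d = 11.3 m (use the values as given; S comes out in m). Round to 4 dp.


S = K * W^2 * F / d
W^2 = 28.1^2 = 789.61
S = 0.000334 * 789.61 * 102.5 / 11.3
Numerator = 0.000334 * 789.61 * 102.5 = 27.032298
S = 27.032298 / 11.3 = 2.3922 m

2.3922


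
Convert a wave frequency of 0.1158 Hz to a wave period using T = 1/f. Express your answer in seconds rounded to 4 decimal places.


T = 1 / f
T = 1 / 0.1158
T = 8.6356 s

8.6356


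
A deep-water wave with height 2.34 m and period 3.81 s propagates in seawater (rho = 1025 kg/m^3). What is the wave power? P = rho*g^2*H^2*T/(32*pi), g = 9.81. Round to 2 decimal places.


P = rho * g^2 * H^2 * T / (32 * pi)
P = 1025 * 9.81^2 * 2.34^2 * 3.81 / (32 * pi)
P = 1025 * 96.2361 * 5.4756 * 3.81 / 100.53096
P = 20470.04 W/m

20470.04


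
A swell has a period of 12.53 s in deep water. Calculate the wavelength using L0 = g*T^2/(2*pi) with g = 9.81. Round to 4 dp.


L0 = g * T^2 / (2 * pi)
L0 = 9.81 * 12.53^2 / (2 * pi)
L0 = 9.81 * 157.0009 / 6.28319
L0 = 1540.1788 / 6.28319
L0 = 245.1271 m

245.1271


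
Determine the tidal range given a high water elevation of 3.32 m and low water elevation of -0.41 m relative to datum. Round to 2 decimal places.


Tidal range = High water - Low water
Tidal range = 3.32 - (-0.41)
Tidal range = 3.73 m

3.73


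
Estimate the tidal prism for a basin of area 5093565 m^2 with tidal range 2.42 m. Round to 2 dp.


Tidal prism = Area * Tidal range
P = 5093565 * 2.42
P = 12326427.30 m^3

12326427.30


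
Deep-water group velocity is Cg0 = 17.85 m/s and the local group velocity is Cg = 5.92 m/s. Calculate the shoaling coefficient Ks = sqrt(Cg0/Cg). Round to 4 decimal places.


Ks = sqrt(Cg0 / Cg)
Ks = sqrt(17.85 / 5.92)
Ks = sqrt(3.0152)
Ks = 1.7364

1.7364


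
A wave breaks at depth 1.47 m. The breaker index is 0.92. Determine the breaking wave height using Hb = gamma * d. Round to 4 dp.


Hb = gamma * d
Hb = 0.92 * 1.47
Hb = 1.3524 m

1.3524


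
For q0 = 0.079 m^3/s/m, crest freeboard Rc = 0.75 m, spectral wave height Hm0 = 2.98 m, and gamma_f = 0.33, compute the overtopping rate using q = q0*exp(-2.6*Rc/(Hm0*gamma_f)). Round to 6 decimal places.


q = q0 * exp(-2.6 * Rc / (Hm0 * gamma_f))
Exponent = -2.6 * 0.75 / (2.98 * 0.33)
= -2.6 * 0.75 / 0.9834
= -1.982916
exp(-1.982916) = 0.137667
q = 0.079 * 0.137667
q = 0.010876 m^3/s/m

0.010876


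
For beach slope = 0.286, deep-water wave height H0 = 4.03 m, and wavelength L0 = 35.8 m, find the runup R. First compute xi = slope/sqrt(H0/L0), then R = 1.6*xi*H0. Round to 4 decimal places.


xi = slope / sqrt(H0/L0)
H0/L0 = 4.03/35.8 = 0.112570
sqrt(0.112570) = 0.335514
xi = 0.286 / 0.335514 = 0.852423
R = 1.6 * xi * H0 = 1.6 * 0.852423 * 4.03
R = 5.4964 m

5.4964


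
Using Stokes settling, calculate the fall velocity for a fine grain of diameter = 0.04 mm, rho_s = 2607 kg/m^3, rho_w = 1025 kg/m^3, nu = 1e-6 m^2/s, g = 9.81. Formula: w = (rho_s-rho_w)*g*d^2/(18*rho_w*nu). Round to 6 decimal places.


w = (rho_s - rho_w) * g * d^2 / (18 * rho_w * nu)
d = 0.04 mm = 0.000040 m
rho_s - rho_w = 2607 - 1025 = 1582
Numerator = 1582 * 9.81 * (0.000040)^2 = 0.000024831072
Denominator = 18 * 1025 * 1e-6 = 0.018450
w = 0.001346 m/s

0.001346


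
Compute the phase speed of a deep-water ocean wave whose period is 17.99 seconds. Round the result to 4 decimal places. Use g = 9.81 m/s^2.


We use the deep-water celerity formula:
C = g * T / (2 * pi)
C = 9.81 * 17.99 / (2 * 3.14159...)
C = 176.481900 / 6.283185
C = 28.0880 m/s

28.0880


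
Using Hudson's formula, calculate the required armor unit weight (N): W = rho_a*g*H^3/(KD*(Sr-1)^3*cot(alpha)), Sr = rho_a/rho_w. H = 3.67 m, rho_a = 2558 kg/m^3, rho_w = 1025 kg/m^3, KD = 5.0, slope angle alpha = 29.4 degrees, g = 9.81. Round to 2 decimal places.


Sr = rho_a / rho_w = 2558 / 1025 = 2.495610
(Sr - 1) = 1.495610
(Sr - 1)^3 = 3.345453
cot(29.4) = 1 / tan(29.4) = 1 / 0.563471 = 1.774714
Numerator = 2558 * 9.81 * 3.67^3 = 1240417.0875
Denominator = 5.0 * 3.345453 * 1.774714 = 29.686109
W = 1240417.0875 / 29.686109
W = 41784.43 N

41784.43


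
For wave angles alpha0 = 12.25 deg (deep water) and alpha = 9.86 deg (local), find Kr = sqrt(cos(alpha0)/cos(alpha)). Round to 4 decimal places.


Kr = sqrt(cos(alpha0) / cos(alpha))
cos(12.25) = 0.977231
cos(9.86) = 0.985229
Kr = sqrt(0.977231 / 0.985229)
Kr = sqrt(0.991882)
Kr = 0.9959

0.9959


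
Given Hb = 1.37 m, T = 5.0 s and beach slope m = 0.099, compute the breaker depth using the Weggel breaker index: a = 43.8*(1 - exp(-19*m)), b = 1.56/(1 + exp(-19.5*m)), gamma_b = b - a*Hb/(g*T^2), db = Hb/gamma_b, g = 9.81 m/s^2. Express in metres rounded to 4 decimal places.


a = 43.8 * (1 - exp(-19 * m))
exp(-19 * 0.099) = exp(-1.8810) = 0.152438
a = 43.8 * (1 - 0.152438) = 37.123233
b = 1.56 / (1 + exp(-19.5 * m))
exp(-19.5 * 0.099) = exp(-1.9305) = 0.145076
b = 1.56 / (1 + 0.145076) = 1.362355
Hb / (g * T^2) = 1.37 / (9.81 * 5.0^2) = 1.37 / 245.2500 = 0.00558614
gamma_b = b - a * Hb/(g*T^2) = 1.362355 - 37.123233 * 0.00558614 = 1.154980
db = Hb / gamma_b = 1.37 / 1.154980
db = 1.1862 m

1.1862


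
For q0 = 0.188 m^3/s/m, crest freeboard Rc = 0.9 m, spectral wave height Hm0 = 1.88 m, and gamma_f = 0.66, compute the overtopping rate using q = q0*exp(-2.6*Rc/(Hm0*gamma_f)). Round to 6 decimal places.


q = q0 * exp(-2.6 * Rc / (Hm0 * gamma_f))
Exponent = -2.6 * 0.9 / (1.88 * 0.66)
= -2.6 * 0.9 / 1.2408
= -1.885880
exp(-1.885880) = 0.151695
q = 0.188 * 0.151695
q = 0.028519 m^3/s/m

0.028519


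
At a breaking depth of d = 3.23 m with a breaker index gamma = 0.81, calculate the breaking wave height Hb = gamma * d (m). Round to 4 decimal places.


Hb = gamma * d
Hb = 0.81 * 3.23
Hb = 2.6163 m

2.6163


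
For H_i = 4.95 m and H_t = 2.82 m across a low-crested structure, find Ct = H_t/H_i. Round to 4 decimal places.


Ct = H_t / H_i
Ct = 2.82 / 4.95
Ct = 0.5697

0.5697


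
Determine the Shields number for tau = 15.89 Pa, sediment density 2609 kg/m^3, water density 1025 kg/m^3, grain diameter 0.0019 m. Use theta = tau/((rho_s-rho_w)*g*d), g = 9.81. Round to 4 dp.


theta = tau / ((rho_s - rho_w) * g * d)
rho_s - rho_w = 2609 - 1025 = 1584
Denominator = 1584 * 9.81 * 0.0019 = 29.524176
theta = 15.89 / 29.524176
theta = 0.5382

0.5382


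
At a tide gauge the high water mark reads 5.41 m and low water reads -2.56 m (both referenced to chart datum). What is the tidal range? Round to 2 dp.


Tidal range = High water - Low water
Tidal range = 5.41 - (-2.56)
Tidal range = 7.97 m

7.97


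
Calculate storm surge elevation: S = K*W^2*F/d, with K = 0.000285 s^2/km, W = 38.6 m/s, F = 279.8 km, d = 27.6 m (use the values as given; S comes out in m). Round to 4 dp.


S = K * W^2 * F / d
W^2 = 38.6^2 = 1489.96
S = 0.000285 * 1489.96 * 279.8 / 27.6
Numerator = 0.000285 * 1489.96 * 279.8 = 118.813880
S = 118.813880 / 27.6 = 4.3049 m

4.3049


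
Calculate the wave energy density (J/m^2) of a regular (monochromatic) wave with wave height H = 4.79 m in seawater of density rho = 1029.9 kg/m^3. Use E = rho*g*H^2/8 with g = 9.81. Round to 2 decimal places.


E = (1/8) * rho * g * H^2
E = (1/8) * 1029.9 * 9.81 * 4.79^2
E = 0.125 * 1029.9 * 9.81 * 22.9441
E = 28976.45 J/m^2

28976.45


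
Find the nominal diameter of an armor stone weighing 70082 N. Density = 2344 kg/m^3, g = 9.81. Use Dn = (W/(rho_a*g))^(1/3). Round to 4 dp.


V = W / (rho_a * g)
V = 70082 / (2344 * 9.81)
V = 70082 / 22994.64
V = 3.047754 m^3
Dn = V^(1/3) = 3.047754^(1/3)
Dn = 1.4499 m

1.4499


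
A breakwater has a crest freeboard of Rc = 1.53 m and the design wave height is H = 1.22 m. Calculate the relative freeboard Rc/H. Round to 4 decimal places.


Relative freeboard = Rc / H
= 1.53 / 1.22
= 1.2541

1.2541


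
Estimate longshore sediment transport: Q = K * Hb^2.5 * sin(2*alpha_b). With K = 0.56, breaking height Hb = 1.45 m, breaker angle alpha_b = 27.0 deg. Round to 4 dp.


Q = K * Hb^2.5 * sin(2 * alpha_b)
Hb^2.5 = 1.45^2.5 = 2.531745
sin(2 * 27.0) = sin(54.0) = 0.809017
Q = 0.56 * 2.531745 * 0.809017
Q = 1.1470 m^3/s

1.1470


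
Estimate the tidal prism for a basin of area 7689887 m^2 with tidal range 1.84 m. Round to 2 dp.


Tidal prism = Area * Tidal range
P = 7689887 * 1.84
P = 14149392.08 m^3

14149392.08


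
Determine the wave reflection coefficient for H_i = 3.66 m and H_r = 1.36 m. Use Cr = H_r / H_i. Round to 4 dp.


Cr = H_r / H_i
Cr = 1.36 / 3.66
Cr = 0.3716

0.3716


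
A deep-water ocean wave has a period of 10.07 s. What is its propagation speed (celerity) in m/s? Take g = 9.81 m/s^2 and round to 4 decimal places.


We use the deep-water celerity formula:
C = g * T / (2 * pi)
C = 9.81 * 10.07 / (2 * 3.14159...)
C = 98.786700 / 6.283185
C = 15.7224 m/s

15.7224


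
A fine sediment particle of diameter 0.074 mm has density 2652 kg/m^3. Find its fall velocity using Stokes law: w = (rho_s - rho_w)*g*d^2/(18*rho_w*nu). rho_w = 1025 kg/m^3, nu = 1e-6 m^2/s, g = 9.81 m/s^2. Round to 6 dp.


w = (rho_s - rho_w) * g * d^2 / (18 * rho_w * nu)
d = 0.074 mm = 0.000074 m
rho_s - rho_w = 2652 - 1025 = 1627
Numerator = 1627 * 9.81 * (0.000074)^2 = 0.000087401724
Denominator = 18 * 1025 * 1e-6 = 0.018450
w = 0.004737 m/s

0.004737


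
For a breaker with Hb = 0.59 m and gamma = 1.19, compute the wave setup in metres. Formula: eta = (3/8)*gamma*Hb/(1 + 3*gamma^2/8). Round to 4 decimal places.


eta = (3/8) * gamma * Hb / (1 + 3*gamma^2/8)
Numerator = (3/8) * 1.19 * 0.59 = 0.263287
Denominator = 1 + 3*1.19^2/8 = 1 + 0.531038 = 1.531038
eta = 0.263287 / 1.531038
eta = 0.1720 m

0.1720


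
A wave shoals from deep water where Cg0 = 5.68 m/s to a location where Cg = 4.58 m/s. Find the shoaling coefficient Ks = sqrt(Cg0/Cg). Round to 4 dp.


Ks = sqrt(Cg0 / Cg)
Ks = sqrt(5.68 / 4.58)
Ks = sqrt(1.2402)
Ks = 1.1136

1.1136


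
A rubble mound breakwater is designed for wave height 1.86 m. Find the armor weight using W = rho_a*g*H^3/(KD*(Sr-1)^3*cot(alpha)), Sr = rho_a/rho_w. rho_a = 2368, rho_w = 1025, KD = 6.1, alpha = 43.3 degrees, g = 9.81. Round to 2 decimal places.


Sr = rho_a / rho_w = 2368 / 1025 = 2.310244
(Sr - 1) = 1.310244
(Sr - 1)^3 = 2.249347
cot(43.3) = 1 / tan(43.3) = 1 / 0.942352 = 1.061174
Numerator = 2368 * 9.81 * 1.86^3 = 149482.2197
Denominator = 6.1 * 2.249347 * 1.061174 = 14.560389
W = 149482.2197 / 14.560389
W = 10266.36 N

10266.36
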